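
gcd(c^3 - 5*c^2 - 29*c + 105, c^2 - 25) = c + 5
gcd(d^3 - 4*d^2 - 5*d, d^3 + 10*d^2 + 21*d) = d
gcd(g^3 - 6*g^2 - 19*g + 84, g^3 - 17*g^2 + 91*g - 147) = g^2 - 10*g + 21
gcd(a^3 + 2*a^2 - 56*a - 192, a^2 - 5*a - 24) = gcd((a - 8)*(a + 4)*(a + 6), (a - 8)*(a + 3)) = a - 8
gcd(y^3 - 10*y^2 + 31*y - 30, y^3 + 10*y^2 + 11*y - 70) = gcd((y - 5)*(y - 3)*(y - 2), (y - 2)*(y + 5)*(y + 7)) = y - 2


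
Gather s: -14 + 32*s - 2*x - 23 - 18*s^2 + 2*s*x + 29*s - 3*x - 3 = -18*s^2 + s*(2*x + 61) - 5*x - 40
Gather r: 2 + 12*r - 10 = 12*r - 8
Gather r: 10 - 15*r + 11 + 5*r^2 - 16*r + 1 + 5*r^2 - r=10*r^2 - 32*r + 22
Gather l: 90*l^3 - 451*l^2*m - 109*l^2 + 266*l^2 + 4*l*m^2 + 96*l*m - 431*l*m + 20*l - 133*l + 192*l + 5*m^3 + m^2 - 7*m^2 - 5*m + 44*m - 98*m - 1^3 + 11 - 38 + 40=90*l^3 + l^2*(157 - 451*m) + l*(4*m^2 - 335*m + 79) + 5*m^3 - 6*m^2 - 59*m + 12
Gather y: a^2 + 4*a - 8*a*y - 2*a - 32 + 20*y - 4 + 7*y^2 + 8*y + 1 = a^2 + 2*a + 7*y^2 + y*(28 - 8*a) - 35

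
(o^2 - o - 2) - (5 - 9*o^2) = 10*o^2 - o - 7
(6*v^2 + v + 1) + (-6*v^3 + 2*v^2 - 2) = -6*v^3 + 8*v^2 + v - 1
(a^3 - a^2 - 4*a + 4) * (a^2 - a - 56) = a^5 - 2*a^4 - 59*a^3 + 64*a^2 + 220*a - 224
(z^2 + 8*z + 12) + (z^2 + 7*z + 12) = 2*z^2 + 15*z + 24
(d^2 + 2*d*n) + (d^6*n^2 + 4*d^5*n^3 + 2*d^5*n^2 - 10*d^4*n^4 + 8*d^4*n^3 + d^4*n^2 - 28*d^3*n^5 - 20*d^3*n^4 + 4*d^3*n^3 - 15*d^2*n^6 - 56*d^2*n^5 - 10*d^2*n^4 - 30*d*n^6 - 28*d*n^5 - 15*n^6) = d^6*n^2 + 4*d^5*n^3 + 2*d^5*n^2 - 10*d^4*n^4 + 8*d^4*n^3 + d^4*n^2 - 28*d^3*n^5 - 20*d^3*n^4 + 4*d^3*n^3 - 15*d^2*n^6 - 56*d^2*n^5 - 10*d^2*n^4 + d^2 - 30*d*n^6 - 28*d*n^5 + 2*d*n - 15*n^6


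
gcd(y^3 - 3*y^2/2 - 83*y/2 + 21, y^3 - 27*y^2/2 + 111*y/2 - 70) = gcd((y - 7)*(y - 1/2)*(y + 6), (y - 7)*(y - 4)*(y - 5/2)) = y - 7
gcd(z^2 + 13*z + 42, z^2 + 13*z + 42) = z^2 + 13*z + 42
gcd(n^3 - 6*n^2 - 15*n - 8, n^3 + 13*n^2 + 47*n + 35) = n + 1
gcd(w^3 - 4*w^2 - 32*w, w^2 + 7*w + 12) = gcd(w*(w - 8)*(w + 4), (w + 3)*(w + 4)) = w + 4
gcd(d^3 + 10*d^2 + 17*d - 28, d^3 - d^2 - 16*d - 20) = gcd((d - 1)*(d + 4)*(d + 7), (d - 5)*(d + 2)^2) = 1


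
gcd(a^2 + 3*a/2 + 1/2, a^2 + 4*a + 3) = a + 1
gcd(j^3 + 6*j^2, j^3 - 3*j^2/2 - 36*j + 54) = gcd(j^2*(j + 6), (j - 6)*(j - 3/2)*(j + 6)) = j + 6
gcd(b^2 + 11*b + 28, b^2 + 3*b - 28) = b + 7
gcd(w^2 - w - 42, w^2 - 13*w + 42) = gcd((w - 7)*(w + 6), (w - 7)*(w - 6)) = w - 7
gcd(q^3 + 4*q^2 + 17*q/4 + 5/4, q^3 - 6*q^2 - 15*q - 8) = q + 1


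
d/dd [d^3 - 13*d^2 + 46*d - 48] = 3*d^2 - 26*d + 46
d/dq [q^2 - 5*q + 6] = 2*q - 5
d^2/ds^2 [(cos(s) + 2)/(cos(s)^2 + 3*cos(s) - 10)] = (-9*(1 - cos(2*s))^2*cos(s)/4 - 5*(1 - cos(2*s))^2/4 - 241*cos(s)/2 - 63*cos(2*s) - 21*cos(3*s) + cos(5*s)/2 + 78)/((cos(s) - 2)^3*(cos(s) + 5)^3)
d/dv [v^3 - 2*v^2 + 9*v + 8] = 3*v^2 - 4*v + 9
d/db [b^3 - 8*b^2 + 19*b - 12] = 3*b^2 - 16*b + 19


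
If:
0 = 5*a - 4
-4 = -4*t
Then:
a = 4/5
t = 1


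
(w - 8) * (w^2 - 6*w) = w^3 - 14*w^2 + 48*w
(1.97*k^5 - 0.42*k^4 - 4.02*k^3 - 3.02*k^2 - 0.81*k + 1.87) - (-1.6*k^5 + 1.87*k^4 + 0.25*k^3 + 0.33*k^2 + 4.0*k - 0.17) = 3.57*k^5 - 2.29*k^4 - 4.27*k^3 - 3.35*k^2 - 4.81*k + 2.04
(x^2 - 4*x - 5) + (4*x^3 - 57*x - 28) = 4*x^3 + x^2 - 61*x - 33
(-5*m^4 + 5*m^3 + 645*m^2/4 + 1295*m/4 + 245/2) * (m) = -5*m^5 + 5*m^4 + 645*m^3/4 + 1295*m^2/4 + 245*m/2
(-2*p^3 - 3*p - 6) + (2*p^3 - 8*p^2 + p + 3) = -8*p^2 - 2*p - 3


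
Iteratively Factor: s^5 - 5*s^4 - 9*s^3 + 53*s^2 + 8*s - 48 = (s - 4)*(s^4 - s^3 - 13*s^2 + s + 12) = (s - 4)*(s + 3)*(s^3 - 4*s^2 - s + 4) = (s - 4)^2*(s + 3)*(s^2 - 1) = (s - 4)^2*(s + 1)*(s + 3)*(s - 1)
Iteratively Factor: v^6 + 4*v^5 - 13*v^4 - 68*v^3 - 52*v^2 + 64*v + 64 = (v + 2)*(v^5 + 2*v^4 - 17*v^3 - 34*v^2 + 16*v + 32) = (v - 4)*(v + 2)*(v^4 + 6*v^3 + 7*v^2 - 6*v - 8) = (v - 4)*(v + 2)*(v + 4)*(v^3 + 2*v^2 - v - 2) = (v - 4)*(v + 1)*(v + 2)*(v + 4)*(v^2 + v - 2) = (v - 4)*(v - 1)*(v + 1)*(v + 2)*(v + 4)*(v + 2)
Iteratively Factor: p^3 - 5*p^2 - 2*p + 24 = (p + 2)*(p^2 - 7*p + 12) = (p - 4)*(p + 2)*(p - 3)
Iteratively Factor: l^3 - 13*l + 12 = (l - 3)*(l^2 + 3*l - 4) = (l - 3)*(l + 4)*(l - 1)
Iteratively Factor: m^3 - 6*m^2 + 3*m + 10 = (m + 1)*(m^2 - 7*m + 10) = (m - 2)*(m + 1)*(m - 5)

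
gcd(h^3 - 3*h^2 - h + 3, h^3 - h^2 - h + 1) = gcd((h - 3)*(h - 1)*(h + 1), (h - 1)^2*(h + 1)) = h^2 - 1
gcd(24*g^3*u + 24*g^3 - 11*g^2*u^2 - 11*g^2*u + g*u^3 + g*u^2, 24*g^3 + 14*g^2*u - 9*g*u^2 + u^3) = 1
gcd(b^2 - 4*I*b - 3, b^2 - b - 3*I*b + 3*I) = b - 3*I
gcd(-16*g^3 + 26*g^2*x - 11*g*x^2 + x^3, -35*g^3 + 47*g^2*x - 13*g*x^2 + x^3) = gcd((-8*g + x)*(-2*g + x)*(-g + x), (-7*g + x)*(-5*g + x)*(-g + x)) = -g + x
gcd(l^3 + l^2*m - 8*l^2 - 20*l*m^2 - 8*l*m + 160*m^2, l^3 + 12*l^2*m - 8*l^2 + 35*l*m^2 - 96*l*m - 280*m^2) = l^2 + 5*l*m - 8*l - 40*m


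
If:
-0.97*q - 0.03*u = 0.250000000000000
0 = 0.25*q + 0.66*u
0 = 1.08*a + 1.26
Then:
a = -1.17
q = -0.26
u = 0.10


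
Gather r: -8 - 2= -10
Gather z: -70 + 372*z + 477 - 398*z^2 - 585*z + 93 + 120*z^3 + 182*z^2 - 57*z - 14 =120*z^3 - 216*z^2 - 270*z + 486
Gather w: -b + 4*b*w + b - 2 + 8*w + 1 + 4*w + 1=w*(4*b + 12)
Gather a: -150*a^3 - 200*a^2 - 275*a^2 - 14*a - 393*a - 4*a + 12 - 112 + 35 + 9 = -150*a^3 - 475*a^2 - 411*a - 56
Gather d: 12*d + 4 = 12*d + 4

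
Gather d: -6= -6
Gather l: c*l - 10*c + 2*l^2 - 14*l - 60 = -10*c + 2*l^2 + l*(c - 14) - 60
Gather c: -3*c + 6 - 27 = -3*c - 21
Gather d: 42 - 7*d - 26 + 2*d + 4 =20 - 5*d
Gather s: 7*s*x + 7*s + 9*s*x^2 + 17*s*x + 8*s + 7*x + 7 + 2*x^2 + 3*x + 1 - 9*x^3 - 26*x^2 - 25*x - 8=s*(9*x^2 + 24*x + 15) - 9*x^3 - 24*x^2 - 15*x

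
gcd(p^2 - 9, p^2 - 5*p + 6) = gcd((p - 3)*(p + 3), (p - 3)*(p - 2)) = p - 3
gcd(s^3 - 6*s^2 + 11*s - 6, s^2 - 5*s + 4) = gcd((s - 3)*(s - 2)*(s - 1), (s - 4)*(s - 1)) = s - 1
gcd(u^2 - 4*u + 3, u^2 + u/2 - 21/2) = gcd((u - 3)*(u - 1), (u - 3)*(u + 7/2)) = u - 3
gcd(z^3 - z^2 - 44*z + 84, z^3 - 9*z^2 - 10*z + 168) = z - 6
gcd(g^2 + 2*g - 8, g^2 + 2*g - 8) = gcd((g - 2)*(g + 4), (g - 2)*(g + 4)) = g^2 + 2*g - 8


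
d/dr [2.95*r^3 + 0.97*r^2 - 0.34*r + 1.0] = 8.85*r^2 + 1.94*r - 0.34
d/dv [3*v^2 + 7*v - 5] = 6*v + 7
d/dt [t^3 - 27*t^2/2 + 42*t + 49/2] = 3*t^2 - 27*t + 42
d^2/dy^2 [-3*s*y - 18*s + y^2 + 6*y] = 2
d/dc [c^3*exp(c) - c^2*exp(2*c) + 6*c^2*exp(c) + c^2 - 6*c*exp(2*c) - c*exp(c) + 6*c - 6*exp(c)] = c^3*exp(c) - 2*c^2*exp(2*c) + 9*c^2*exp(c) - 14*c*exp(2*c) + 11*c*exp(c) + 2*c - 6*exp(2*c) - 7*exp(c) + 6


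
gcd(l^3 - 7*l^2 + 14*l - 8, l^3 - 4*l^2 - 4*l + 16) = l^2 - 6*l + 8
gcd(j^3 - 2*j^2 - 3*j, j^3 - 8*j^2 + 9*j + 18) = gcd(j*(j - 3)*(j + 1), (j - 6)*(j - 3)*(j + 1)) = j^2 - 2*j - 3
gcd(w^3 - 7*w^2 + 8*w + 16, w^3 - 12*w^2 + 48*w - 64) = w^2 - 8*w + 16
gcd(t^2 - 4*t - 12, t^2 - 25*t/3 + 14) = t - 6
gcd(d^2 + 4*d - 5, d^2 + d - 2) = d - 1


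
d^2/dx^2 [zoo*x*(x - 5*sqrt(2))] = nan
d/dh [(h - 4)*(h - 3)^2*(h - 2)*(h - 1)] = 5*h^4 - 52*h^3 + 195*h^2 - 310*h + 174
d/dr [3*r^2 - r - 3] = 6*r - 1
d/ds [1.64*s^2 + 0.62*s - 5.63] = 3.28*s + 0.62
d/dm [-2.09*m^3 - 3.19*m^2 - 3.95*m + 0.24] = -6.27*m^2 - 6.38*m - 3.95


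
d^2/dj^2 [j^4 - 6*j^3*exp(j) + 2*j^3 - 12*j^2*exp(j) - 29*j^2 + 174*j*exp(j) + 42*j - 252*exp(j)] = -6*j^3*exp(j) - 48*j^2*exp(j) + 12*j^2 + 90*j*exp(j) + 12*j + 72*exp(j) - 58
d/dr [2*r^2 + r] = 4*r + 1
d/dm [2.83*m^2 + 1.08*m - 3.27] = 5.66*m + 1.08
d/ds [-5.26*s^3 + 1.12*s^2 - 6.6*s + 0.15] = -15.78*s^2 + 2.24*s - 6.6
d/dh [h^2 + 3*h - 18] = 2*h + 3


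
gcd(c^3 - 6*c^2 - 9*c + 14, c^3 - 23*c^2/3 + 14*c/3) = c - 7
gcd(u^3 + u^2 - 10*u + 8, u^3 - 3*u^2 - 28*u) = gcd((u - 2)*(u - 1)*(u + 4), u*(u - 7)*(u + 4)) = u + 4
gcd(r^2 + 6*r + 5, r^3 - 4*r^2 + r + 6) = r + 1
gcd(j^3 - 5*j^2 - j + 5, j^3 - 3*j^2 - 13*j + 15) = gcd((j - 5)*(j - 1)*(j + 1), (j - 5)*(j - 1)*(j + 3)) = j^2 - 6*j + 5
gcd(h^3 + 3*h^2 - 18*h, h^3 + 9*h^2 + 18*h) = h^2 + 6*h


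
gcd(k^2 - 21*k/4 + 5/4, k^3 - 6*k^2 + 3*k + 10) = k - 5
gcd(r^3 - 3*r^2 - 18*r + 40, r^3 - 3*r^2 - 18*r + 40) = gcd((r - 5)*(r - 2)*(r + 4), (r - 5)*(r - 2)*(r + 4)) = r^3 - 3*r^2 - 18*r + 40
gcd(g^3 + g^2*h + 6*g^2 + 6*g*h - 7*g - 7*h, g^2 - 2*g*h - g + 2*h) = g - 1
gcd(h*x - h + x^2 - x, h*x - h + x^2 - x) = h*x - h + x^2 - x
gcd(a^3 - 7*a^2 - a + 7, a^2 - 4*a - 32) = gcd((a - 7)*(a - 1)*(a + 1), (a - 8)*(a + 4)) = 1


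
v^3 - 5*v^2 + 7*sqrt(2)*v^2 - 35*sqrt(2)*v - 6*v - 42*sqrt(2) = (v - 6)*(v + 1)*(v + 7*sqrt(2))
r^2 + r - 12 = (r - 3)*(r + 4)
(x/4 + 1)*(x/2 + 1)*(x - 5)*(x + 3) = x^4/8 + x^3/2 - 19*x^2/8 - 53*x/4 - 15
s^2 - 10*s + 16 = (s - 8)*(s - 2)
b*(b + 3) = b^2 + 3*b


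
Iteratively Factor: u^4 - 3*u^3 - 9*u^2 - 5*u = (u - 5)*(u^3 + 2*u^2 + u) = (u - 5)*(u + 1)*(u^2 + u) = (u - 5)*(u + 1)^2*(u)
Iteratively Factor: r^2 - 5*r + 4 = (r - 1)*(r - 4)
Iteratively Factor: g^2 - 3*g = (g - 3)*(g)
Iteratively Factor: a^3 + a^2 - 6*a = (a + 3)*(a^2 - 2*a) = (a - 2)*(a + 3)*(a)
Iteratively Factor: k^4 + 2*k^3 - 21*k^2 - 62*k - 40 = (k + 2)*(k^3 - 21*k - 20) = (k + 1)*(k + 2)*(k^2 - k - 20) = (k - 5)*(k + 1)*(k + 2)*(k + 4)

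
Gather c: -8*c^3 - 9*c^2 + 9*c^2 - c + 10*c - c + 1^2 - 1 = -8*c^3 + 8*c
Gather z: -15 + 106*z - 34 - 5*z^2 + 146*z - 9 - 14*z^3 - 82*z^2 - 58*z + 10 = -14*z^3 - 87*z^2 + 194*z - 48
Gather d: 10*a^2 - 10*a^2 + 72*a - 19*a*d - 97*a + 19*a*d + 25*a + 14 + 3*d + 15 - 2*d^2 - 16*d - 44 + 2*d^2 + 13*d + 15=0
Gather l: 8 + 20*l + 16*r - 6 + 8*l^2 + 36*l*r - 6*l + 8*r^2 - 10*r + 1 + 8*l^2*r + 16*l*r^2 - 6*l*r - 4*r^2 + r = l^2*(8*r + 8) + l*(16*r^2 + 30*r + 14) + 4*r^2 + 7*r + 3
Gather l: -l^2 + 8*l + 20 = -l^2 + 8*l + 20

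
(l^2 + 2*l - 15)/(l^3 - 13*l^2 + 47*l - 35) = (l^2 + 2*l - 15)/(l^3 - 13*l^2 + 47*l - 35)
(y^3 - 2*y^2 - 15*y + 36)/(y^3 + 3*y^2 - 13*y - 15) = (y^2 + y - 12)/(y^2 + 6*y + 5)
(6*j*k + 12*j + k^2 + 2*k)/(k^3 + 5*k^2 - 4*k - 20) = (6*j + k)/(k^2 + 3*k - 10)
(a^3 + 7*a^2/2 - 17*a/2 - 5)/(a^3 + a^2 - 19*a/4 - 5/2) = 2*(a + 5)/(2*a + 5)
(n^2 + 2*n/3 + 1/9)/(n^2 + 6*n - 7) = (9*n^2 + 6*n + 1)/(9*(n^2 + 6*n - 7))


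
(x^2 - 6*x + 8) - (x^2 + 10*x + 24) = -16*x - 16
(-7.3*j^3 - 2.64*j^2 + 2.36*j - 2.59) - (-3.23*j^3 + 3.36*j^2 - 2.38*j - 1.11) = -4.07*j^3 - 6.0*j^2 + 4.74*j - 1.48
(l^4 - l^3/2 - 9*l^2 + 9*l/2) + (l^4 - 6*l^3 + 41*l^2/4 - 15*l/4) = 2*l^4 - 13*l^3/2 + 5*l^2/4 + 3*l/4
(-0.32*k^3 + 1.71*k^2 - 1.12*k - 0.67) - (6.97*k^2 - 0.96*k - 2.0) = -0.32*k^3 - 5.26*k^2 - 0.16*k + 1.33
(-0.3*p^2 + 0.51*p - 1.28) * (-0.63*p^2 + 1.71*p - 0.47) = 0.189*p^4 - 0.8343*p^3 + 1.8195*p^2 - 2.4285*p + 0.6016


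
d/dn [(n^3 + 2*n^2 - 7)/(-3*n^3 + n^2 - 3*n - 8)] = (7*n^4 - 6*n^3 - 93*n^2 - 18*n - 21)/(9*n^6 - 6*n^5 + 19*n^4 + 42*n^3 - 7*n^2 + 48*n + 64)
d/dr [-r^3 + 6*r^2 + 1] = 3*r*(4 - r)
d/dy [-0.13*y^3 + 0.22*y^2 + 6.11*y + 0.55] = -0.39*y^2 + 0.44*y + 6.11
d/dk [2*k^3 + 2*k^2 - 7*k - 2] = 6*k^2 + 4*k - 7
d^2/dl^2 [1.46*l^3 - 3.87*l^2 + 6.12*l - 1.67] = 8.76*l - 7.74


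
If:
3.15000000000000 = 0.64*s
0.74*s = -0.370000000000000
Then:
No Solution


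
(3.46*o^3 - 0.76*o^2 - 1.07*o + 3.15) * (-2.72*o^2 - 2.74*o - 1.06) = -9.4112*o^5 - 7.4132*o^4 + 1.3252*o^3 - 4.8306*o^2 - 7.4968*o - 3.339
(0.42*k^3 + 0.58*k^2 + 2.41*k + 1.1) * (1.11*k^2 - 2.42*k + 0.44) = 0.4662*k^5 - 0.3726*k^4 + 1.4563*k^3 - 4.356*k^2 - 1.6016*k + 0.484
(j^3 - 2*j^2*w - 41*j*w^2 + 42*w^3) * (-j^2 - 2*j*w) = -j^5 + 45*j^3*w^2 + 40*j^2*w^3 - 84*j*w^4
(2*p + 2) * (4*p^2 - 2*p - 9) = 8*p^3 + 4*p^2 - 22*p - 18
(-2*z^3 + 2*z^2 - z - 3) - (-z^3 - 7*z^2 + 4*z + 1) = -z^3 + 9*z^2 - 5*z - 4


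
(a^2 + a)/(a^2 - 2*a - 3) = a/(a - 3)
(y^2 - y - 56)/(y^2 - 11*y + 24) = (y + 7)/(y - 3)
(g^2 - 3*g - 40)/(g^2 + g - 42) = (g^2 - 3*g - 40)/(g^2 + g - 42)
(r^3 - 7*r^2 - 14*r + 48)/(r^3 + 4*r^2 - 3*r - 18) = (r - 8)/(r + 3)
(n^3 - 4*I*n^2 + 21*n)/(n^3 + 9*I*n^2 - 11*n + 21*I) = n*(n - 7*I)/(n^2 + 6*I*n + 7)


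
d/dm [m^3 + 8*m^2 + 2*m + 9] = 3*m^2 + 16*m + 2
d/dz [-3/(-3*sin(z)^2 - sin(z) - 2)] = -3*(6*sin(z) + 1)*cos(z)/(3*sin(z)^2 + sin(z) + 2)^2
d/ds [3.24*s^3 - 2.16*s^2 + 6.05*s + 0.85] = 9.72*s^2 - 4.32*s + 6.05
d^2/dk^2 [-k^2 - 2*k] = -2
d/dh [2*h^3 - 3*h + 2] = 6*h^2 - 3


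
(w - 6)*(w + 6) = w^2 - 36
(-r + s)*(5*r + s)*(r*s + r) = -5*r^3*s - 5*r^3 + 4*r^2*s^2 + 4*r^2*s + r*s^3 + r*s^2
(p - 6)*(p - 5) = p^2 - 11*p + 30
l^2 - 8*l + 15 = (l - 5)*(l - 3)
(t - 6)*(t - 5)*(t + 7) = t^3 - 4*t^2 - 47*t + 210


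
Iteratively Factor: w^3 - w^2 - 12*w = (w + 3)*(w^2 - 4*w) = w*(w + 3)*(w - 4)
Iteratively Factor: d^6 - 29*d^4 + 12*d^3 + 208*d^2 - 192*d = (d - 4)*(d^5 + 4*d^4 - 13*d^3 - 40*d^2 + 48*d) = (d - 4)*(d - 1)*(d^4 + 5*d^3 - 8*d^2 - 48*d) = d*(d - 4)*(d - 1)*(d^3 + 5*d^2 - 8*d - 48) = d*(d - 4)*(d - 1)*(d + 4)*(d^2 + d - 12) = d*(d - 4)*(d - 3)*(d - 1)*(d + 4)*(d + 4)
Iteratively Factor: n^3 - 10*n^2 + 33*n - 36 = (n - 3)*(n^2 - 7*n + 12) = (n - 4)*(n - 3)*(n - 3)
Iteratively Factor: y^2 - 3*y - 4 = (y + 1)*(y - 4)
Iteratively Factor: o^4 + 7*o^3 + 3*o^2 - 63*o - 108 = (o + 3)*(o^3 + 4*o^2 - 9*o - 36) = (o + 3)*(o + 4)*(o^2 - 9) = (o + 3)^2*(o + 4)*(o - 3)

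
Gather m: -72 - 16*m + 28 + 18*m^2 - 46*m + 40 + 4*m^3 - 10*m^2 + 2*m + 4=4*m^3 + 8*m^2 - 60*m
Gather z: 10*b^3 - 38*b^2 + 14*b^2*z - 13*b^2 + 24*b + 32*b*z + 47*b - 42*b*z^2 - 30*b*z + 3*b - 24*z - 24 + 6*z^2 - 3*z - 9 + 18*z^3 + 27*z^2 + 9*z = 10*b^3 - 51*b^2 + 74*b + 18*z^3 + z^2*(33 - 42*b) + z*(14*b^2 + 2*b - 18) - 33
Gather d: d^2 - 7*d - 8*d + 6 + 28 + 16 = d^2 - 15*d + 50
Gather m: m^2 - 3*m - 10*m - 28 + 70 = m^2 - 13*m + 42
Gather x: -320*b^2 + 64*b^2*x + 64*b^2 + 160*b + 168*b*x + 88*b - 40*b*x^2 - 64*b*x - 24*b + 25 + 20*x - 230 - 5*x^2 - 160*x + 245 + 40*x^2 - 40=-256*b^2 + 224*b + x^2*(35 - 40*b) + x*(64*b^2 + 104*b - 140)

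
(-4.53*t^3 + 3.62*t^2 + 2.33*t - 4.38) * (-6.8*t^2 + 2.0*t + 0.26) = 30.804*t^5 - 33.676*t^4 - 9.7818*t^3 + 35.3852*t^2 - 8.1542*t - 1.1388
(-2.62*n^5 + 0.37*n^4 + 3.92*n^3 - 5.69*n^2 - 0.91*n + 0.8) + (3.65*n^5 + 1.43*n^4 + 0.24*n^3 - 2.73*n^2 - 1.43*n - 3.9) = 1.03*n^5 + 1.8*n^4 + 4.16*n^3 - 8.42*n^2 - 2.34*n - 3.1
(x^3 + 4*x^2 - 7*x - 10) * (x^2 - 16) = x^5 + 4*x^4 - 23*x^3 - 74*x^2 + 112*x + 160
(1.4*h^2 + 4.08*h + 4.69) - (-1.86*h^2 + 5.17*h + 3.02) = 3.26*h^2 - 1.09*h + 1.67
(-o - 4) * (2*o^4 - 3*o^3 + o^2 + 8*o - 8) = -2*o^5 - 5*o^4 + 11*o^3 - 12*o^2 - 24*o + 32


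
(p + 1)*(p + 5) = p^2 + 6*p + 5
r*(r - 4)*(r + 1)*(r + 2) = r^4 - r^3 - 10*r^2 - 8*r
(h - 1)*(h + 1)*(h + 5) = h^3 + 5*h^2 - h - 5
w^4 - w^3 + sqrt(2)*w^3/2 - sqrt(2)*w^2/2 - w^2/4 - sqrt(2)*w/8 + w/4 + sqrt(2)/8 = (w - 1)*(w - 1/2)*(w + 1/2)*(w + sqrt(2)/2)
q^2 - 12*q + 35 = (q - 7)*(q - 5)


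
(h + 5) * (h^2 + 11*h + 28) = h^3 + 16*h^2 + 83*h + 140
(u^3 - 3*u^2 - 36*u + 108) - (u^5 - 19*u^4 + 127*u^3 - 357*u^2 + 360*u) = -u^5 + 19*u^4 - 126*u^3 + 354*u^2 - 396*u + 108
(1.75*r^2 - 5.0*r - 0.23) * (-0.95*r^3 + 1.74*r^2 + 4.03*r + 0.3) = -1.6625*r^5 + 7.795*r^4 - 1.429*r^3 - 20.0252*r^2 - 2.4269*r - 0.069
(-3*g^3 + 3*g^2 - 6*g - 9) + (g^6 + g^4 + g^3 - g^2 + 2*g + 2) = g^6 + g^4 - 2*g^3 + 2*g^2 - 4*g - 7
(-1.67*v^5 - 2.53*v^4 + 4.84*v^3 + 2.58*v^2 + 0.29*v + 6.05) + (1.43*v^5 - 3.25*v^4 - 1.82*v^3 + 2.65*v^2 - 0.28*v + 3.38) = -0.24*v^5 - 5.78*v^4 + 3.02*v^3 + 5.23*v^2 + 0.00999999999999995*v + 9.43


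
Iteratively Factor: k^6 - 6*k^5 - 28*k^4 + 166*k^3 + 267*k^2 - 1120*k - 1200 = (k + 4)*(k^5 - 10*k^4 + 12*k^3 + 118*k^2 - 205*k - 300) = (k + 3)*(k + 4)*(k^4 - 13*k^3 + 51*k^2 - 35*k - 100) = (k - 5)*(k + 3)*(k + 4)*(k^3 - 8*k^2 + 11*k + 20) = (k - 5)*(k - 4)*(k + 3)*(k + 4)*(k^2 - 4*k - 5) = (k - 5)^2*(k - 4)*(k + 3)*(k + 4)*(k + 1)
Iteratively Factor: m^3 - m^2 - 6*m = (m + 2)*(m^2 - 3*m) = m*(m + 2)*(m - 3)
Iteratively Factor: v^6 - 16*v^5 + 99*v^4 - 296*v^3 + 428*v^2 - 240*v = (v - 2)*(v^5 - 14*v^4 + 71*v^3 - 154*v^2 + 120*v) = v*(v - 2)*(v^4 - 14*v^3 + 71*v^2 - 154*v + 120) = v*(v - 4)*(v - 2)*(v^3 - 10*v^2 + 31*v - 30) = v*(v - 4)*(v - 3)*(v - 2)*(v^2 - 7*v + 10) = v*(v - 5)*(v - 4)*(v - 3)*(v - 2)*(v - 2)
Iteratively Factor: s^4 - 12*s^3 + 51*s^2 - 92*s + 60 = (s - 3)*(s^3 - 9*s^2 + 24*s - 20) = (s - 3)*(s - 2)*(s^2 - 7*s + 10) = (s - 5)*(s - 3)*(s - 2)*(s - 2)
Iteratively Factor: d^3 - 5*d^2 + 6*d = (d - 3)*(d^2 - 2*d) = d*(d - 3)*(d - 2)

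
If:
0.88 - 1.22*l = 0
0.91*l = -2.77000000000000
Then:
No Solution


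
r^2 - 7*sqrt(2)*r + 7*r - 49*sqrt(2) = (r + 7)*(r - 7*sqrt(2))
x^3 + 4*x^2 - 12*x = x*(x - 2)*(x + 6)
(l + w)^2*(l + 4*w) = l^3 + 6*l^2*w + 9*l*w^2 + 4*w^3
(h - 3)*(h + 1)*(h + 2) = h^3 - 7*h - 6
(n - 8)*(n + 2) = n^2 - 6*n - 16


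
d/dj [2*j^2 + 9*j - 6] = 4*j + 9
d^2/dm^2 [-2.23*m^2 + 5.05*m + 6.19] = -4.46000000000000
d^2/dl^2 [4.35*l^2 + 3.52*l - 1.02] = 8.70000000000000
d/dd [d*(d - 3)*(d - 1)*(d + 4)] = 4*d^3 - 26*d + 12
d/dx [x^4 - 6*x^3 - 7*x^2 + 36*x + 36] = 4*x^3 - 18*x^2 - 14*x + 36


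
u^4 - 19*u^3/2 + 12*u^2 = u^2*(u - 8)*(u - 3/2)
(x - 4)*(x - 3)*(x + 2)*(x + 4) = x^4 - x^3 - 22*x^2 + 16*x + 96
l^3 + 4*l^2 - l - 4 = (l - 1)*(l + 1)*(l + 4)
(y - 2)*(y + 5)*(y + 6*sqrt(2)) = y^3 + 3*y^2 + 6*sqrt(2)*y^2 - 10*y + 18*sqrt(2)*y - 60*sqrt(2)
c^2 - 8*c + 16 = (c - 4)^2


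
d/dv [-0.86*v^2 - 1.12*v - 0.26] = -1.72*v - 1.12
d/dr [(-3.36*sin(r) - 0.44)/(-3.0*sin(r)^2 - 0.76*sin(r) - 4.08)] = (-10.08*sin(r)^2 - 2.64*sin(r) + 13.3744)*cos(r)/(9.0*sin(r)^4 + 4.56*sin(r)^3 + 25.0576*sin(r)^2 + 6.2016*sin(r) + 16.6464)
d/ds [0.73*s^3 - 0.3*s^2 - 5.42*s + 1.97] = 2.19*s^2 - 0.6*s - 5.42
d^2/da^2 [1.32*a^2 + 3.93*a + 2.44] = 2.64000000000000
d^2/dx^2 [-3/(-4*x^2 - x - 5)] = 6*(-16*x^2 - 4*x + (8*x + 1)^2 - 20)/(4*x^2 + x + 5)^3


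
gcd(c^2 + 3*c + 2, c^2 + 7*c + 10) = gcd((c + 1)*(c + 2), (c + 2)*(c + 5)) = c + 2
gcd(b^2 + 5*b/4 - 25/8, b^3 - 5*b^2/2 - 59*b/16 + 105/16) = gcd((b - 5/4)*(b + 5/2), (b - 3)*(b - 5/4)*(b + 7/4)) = b - 5/4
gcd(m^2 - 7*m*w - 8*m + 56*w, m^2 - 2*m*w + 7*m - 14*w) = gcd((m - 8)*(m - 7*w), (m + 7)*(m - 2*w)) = 1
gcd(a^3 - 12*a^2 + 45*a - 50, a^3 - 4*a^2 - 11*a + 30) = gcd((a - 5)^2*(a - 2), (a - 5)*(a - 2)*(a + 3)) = a^2 - 7*a + 10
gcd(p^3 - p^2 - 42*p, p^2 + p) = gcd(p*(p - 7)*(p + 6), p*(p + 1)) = p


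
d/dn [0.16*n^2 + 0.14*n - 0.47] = 0.32*n + 0.14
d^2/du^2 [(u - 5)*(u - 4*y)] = 2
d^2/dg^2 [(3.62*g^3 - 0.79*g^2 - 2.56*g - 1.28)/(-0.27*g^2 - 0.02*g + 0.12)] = (4.44089209850063e-16*g^5 - 5.55111512312578e-17*g^4 + 0.127244000000001*g^3 + 0.765576*g^2 + 0.226368*g + 0.119008)/(0.019683*g^6 + 0.004374*g^5 - 0.02592*g^4 - 0.00388*g^3 + 0.01152*g^2 + 0.000864*g - 0.001728)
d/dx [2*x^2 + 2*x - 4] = 4*x + 2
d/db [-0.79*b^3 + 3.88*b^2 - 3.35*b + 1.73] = -2.37*b^2 + 7.76*b - 3.35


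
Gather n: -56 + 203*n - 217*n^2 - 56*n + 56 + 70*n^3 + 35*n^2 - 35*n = 70*n^3 - 182*n^2 + 112*n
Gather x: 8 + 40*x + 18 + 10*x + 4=50*x + 30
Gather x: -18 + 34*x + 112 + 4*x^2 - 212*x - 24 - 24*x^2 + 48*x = -20*x^2 - 130*x + 70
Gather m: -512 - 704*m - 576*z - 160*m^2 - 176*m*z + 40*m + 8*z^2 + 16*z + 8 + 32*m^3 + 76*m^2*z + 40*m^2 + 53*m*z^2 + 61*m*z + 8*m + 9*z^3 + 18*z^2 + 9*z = 32*m^3 + m^2*(76*z - 120) + m*(53*z^2 - 115*z - 656) + 9*z^3 + 26*z^2 - 551*z - 504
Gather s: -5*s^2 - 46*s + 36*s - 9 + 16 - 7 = -5*s^2 - 10*s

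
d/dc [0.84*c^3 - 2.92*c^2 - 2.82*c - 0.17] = 2.52*c^2 - 5.84*c - 2.82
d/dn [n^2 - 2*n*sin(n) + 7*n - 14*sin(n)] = -2*n*cos(n) + 2*n - 2*sin(n) - 14*cos(n) + 7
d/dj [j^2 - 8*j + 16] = 2*j - 8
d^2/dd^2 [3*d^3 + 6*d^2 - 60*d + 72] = 18*d + 12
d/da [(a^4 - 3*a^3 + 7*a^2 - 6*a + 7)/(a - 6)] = (3*a^4 - 30*a^3 + 61*a^2 - 84*a + 29)/(a^2 - 12*a + 36)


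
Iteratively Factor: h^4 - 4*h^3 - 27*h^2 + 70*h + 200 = (h + 2)*(h^3 - 6*h^2 - 15*h + 100) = (h - 5)*(h + 2)*(h^2 - h - 20) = (h - 5)^2*(h + 2)*(h + 4)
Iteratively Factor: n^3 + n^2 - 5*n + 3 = (n + 3)*(n^2 - 2*n + 1) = (n - 1)*(n + 3)*(n - 1)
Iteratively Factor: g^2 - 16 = (g + 4)*(g - 4)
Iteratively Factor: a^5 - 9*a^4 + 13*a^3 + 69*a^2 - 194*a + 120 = (a - 4)*(a^4 - 5*a^3 - 7*a^2 + 41*a - 30) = (a - 4)*(a - 2)*(a^3 - 3*a^2 - 13*a + 15) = (a - 4)*(a - 2)*(a + 3)*(a^2 - 6*a + 5) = (a - 5)*(a - 4)*(a - 2)*(a + 3)*(a - 1)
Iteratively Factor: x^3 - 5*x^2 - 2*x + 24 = (x - 4)*(x^2 - x - 6) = (x - 4)*(x - 3)*(x + 2)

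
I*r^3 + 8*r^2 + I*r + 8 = (r - 8*I)*(r + I)*(I*r + 1)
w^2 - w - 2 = (w - 2)*(w + 1)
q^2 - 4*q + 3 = (q - 3)*(q - 1)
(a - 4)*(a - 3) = a^2 - 7*a + 12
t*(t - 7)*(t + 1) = t^3 - 6*t^2 - 7*t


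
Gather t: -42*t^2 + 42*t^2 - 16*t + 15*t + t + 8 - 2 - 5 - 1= 0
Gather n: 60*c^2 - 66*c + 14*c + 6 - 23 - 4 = 60*c^2 - 52*c - 21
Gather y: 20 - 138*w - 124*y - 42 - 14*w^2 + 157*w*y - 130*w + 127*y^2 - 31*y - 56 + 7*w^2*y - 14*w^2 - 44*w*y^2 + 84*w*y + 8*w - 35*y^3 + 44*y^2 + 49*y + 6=-28*w^2 - 260*w - 35*y^3 + y^2*(171 - 44*w) + y*(7*w^2 + 241*w - 106) - 72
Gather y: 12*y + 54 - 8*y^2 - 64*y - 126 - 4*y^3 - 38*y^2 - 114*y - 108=-4*y^3 - 46*y^2 - 166*y - 180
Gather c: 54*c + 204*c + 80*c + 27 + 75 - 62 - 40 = 338*c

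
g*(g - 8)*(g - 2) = g^3 - 10*g^2 + 16*g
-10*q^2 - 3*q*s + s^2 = (-5*q + s)*(2*q + s)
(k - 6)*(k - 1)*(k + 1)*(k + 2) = k^4 - 4*k^3 - 13*k^2 + 4*k + 12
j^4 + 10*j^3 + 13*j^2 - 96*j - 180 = (j - 3)*(j + 2)*(j + 5)*(j + 6)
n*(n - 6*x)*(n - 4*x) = n^3 - 10*n^2*x + 24*n*x^2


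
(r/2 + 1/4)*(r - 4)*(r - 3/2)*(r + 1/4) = r^4/2 - 19*r^3/8 + r^2 + 61*r/32 + 3/8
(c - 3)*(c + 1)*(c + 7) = c^3 + 5*c^2 - 17*c - 21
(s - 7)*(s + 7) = s^2 - 49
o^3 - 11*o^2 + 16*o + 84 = (o - 7)*(o - 6)*(o + 2)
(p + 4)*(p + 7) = p^2 + 11*p + 28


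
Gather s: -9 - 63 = -72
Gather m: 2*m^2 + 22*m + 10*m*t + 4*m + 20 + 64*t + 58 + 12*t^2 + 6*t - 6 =2*m^2 + m*(10*t + 26) + 12*t^2 + 70*t + 72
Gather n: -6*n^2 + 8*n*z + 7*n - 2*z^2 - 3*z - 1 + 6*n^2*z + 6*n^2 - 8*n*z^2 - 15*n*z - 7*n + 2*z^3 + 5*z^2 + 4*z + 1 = 6*n^2*z + n*(-8*z^2 - 7*z) + 2*z^3 + 3*z^2 + z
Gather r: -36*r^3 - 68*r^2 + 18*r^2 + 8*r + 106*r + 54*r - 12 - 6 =-36*r^3 - 50*r^2 + 168*r - 18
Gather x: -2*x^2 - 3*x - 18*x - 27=-2*x^2 - 21*x - 27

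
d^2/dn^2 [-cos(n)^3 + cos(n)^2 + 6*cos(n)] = -21*cos(n)/4 - 2*cos(2*n) + 9*cos(3*n)/4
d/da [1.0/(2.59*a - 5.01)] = -2.59/(2.59*a - 5.01)^2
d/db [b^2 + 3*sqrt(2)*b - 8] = 2*b + 3*sqrt(2)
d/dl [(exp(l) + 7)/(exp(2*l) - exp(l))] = (-exp(2*l) - 14*exp(l) + 7)*exp(-l)/(exp(2*l) - 2*exp(l) + 1)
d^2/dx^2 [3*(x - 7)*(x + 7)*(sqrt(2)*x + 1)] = 18*sqrt(2)*x + 6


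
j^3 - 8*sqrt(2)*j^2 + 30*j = j*(j - 5*sqrt(2))*(j - 3*sqrt(2))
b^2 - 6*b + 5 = (b - 5)*(b - 1)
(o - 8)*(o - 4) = o^2 - 12*o + 32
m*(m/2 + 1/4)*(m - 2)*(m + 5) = m^4/2 + 7*m^3/4 - 17*m^2/4 - 5*m/2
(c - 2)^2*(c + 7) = c^3 + 3*c^2 - 24*c + 28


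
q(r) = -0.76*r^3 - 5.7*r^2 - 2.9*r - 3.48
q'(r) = -2.28*r^2 - 11.4*r - 2.9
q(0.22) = -4.40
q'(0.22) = -5.52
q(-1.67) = -10.99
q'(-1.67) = 9.78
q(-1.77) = -11.99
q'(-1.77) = 10.13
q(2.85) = -75.64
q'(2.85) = -53.91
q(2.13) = -42.86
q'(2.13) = -37.53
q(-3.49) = -30.48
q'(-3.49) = 9.12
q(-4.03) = -34.62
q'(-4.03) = 6.01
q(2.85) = -75.64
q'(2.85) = -53.91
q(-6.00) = -27.12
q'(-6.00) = -16.58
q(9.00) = -1045.32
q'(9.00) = -290.18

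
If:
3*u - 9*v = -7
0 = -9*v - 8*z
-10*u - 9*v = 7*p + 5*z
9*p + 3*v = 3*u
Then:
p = -749/2739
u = -175/2739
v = 2072/2739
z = -777/913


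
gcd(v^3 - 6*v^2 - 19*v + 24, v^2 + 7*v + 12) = v + 3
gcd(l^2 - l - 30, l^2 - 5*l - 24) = 1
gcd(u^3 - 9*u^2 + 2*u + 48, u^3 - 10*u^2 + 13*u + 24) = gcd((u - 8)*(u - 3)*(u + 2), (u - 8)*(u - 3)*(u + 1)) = u^2 - 11*u + 24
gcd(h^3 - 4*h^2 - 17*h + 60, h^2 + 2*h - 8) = h + 4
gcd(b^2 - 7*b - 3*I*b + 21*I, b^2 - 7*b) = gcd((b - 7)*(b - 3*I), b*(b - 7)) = b - 7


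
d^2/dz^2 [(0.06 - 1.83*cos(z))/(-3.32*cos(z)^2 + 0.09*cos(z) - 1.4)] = (-0.17960881787664*cos(z)^5 + 0.018686341065874*cos(z)^4 + 0.813170675049828*cos(z)^3 - 0.0473146498772648*cos(z)^2 - 0.485344801518064*cos(z) + 0.00906412718521181)/(0.32584769144833*cos(z)^6 - 0.0264996616539305*cos(z)^5 + 0.412935323383085*cos(z)^4 - 0.0223556034821276*cos(z)^3 + 0.174129353233831*cos(z)^2 - 0.00471216221890911*cos(z) + 0.0244334337276769)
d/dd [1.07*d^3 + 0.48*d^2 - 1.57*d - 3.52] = 3.21*d^2 + 0.96*d - 1.57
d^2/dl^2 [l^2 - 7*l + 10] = 2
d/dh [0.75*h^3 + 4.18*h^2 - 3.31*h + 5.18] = 2.25*h^2 + 8.36*h - 3.31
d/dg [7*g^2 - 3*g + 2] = 14*g - 3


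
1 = 1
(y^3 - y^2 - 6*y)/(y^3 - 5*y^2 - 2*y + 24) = y/(y - 4)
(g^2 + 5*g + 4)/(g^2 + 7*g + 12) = (g + 1)/(g + 3)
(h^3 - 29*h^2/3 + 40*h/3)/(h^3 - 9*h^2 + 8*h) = (h - 5/3)/(h - 1)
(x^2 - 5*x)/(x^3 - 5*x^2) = 1/x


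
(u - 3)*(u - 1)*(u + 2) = u^3 - 2*u^2 - 5*u + 6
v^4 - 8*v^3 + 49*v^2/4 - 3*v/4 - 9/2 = (v - 6)*(v - 3/2)*(v - 1)*(v + 1/2)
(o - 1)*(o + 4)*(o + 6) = o^3 + 9*o^2 + 14*o - 24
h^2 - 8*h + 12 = (h - 6)*(h - 2)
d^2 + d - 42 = (d - 6)*(d + 7)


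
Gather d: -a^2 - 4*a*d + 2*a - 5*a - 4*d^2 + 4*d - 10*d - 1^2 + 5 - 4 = -a^2 - 3*a - 4*d^2 + d*(-4*a - 6)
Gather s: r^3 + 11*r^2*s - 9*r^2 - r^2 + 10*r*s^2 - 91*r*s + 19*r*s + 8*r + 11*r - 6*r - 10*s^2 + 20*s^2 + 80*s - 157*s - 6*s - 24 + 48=r^3 - 10*r^2 + 13*r + s^2*(10*r + 10) + s*(11*r^2 - 72*r - 83) + 24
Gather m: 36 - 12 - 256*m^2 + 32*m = -256*m^2 + 32*m + 24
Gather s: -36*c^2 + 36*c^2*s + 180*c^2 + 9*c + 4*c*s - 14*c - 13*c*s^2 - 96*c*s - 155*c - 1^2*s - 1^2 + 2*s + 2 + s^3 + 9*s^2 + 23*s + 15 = 144*c^2 - 160*c + s^3 + s^2*(9 - 13*c) + s*(36*c^2 - 92*c + 24) + 16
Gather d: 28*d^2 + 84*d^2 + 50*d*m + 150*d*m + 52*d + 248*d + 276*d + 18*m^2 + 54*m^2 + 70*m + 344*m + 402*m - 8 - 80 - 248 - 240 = 112*d^2 + d*(200*m + 576) + 72*m^2 + 816*m - 576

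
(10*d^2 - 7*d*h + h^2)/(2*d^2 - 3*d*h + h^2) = (5*d - h)/(d - h)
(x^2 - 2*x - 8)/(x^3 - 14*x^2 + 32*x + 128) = (x - 4)/(x^2 - 16*x + 64)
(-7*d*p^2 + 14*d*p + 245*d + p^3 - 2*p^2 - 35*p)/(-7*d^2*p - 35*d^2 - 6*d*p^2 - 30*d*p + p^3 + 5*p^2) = (p - 7)/(d + p)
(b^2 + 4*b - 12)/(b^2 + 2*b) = (b^2 + 4*b - 12)/(b*(b + 2))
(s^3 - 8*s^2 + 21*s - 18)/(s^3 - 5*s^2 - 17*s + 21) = (s^3 - 8*s^2 + 21*s - 18)/(s^3 - 5*s^2 - 17*s + 21)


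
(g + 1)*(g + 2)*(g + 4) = g^3 + 7*g^2 + 14*g + 8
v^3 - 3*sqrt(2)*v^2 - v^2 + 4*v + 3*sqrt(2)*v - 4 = (v - 1)*(v - 2*sqrt(2))*(v - sqrt(2))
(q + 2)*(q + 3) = q^2 + 5*q + 6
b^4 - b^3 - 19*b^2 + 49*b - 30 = (b - 3)*(b - 2)*(b - 1)*(b + 5)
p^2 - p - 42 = (p - 7)*(p + 6)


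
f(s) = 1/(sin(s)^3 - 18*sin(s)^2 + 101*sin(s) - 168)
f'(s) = (-3*sin(s)^2*cos(s) + 36*sin(s)*cos(s) - 101*cos(s))/(sin(s)^3 - 18*sin(s)^2 + 101*sin(s) - 168)^2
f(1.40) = -0.01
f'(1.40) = -0.00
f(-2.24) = -0.00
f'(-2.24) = 0.00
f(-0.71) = -0.00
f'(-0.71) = -0.00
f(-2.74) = -0.00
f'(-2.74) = 0.00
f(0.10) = -0.01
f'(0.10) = -0.00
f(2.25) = -0.01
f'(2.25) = 0.00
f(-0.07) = -0.01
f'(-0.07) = -0.00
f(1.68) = -0.01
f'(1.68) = 0.00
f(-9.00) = 0.00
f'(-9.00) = 0.00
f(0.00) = -0.00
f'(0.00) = 0.00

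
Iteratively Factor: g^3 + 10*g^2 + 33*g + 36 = (g + 3)*(g^2 + 7*g + 12) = (g + 3)*(g + 4)*(g + 3)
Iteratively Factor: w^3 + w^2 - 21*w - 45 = (w + 3)*(w^2 - 2*w - 15) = (w + 3)^2*(w - 5)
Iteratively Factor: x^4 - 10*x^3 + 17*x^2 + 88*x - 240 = (x - 4)*(x^3 - 6*x^2 - 7*x + 60) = (x - 4)^2*(x^2 - 2*x - 15) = (x - 4)^2*(x + 3)*(x - 5)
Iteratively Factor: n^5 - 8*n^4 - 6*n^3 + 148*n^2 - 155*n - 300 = (n - 3)*(n^4 - 5*n^3 - 21*n^2 + 85*n + 100) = (n - 5)*(n - 3)*(n^3 - 21*n - 20) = (n - 5)*(n - 3)*(n + 1)*(n^2 - n - 20) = (n - 5)*(n - 3)*(n + 1)*(n + 4)*(n - 5)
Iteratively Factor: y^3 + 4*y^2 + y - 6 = (y - 1)*(y^2 + 5*y + 6) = (y - 1)*(y + 3)*(y + 2)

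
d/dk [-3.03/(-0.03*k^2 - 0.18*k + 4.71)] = (-0.1818*k - 0.5454)/(0.03*k^2 + 0.18*k - 4.71)^2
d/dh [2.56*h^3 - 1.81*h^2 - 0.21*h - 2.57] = 7.68*h^2 - 3.62*h - 0.21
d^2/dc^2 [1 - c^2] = -2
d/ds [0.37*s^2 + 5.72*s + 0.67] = 0.74*s + 5.72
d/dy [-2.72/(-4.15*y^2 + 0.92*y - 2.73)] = (2.5024 - 22.576*y)/(4.15*y^2 - 0.92*y + 2.73)^2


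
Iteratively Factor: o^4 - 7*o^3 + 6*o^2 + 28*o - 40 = (o + 2)*(o^3 - 9*o^2 + 24*o - 20) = (o - 5)*(o + 2)*(o^2 - 4*o + 4) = (o - 5)*(o - 2)*(o + 2)*(o - 2)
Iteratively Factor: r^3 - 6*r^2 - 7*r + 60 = (r - 5)*(r^2 - r - 12) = (r - 5)*(r - 4)*(r + 3)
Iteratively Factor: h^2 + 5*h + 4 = (h + 4)*(h + 1)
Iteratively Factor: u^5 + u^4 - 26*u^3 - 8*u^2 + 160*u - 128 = (u + 4)*(u^4 - 3*u^3 - 14*u^2 + 48*u - 32) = (u - 2)*(u + 4)*(u^3 - u^2 - 16*u + 16) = (u - 2)*(u - 1)*(u + 4)*(u^2 - 16) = (u - 4)*(u - 2)*(u - 1)*(u + 4)*(u + 4)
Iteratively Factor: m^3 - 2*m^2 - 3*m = (m - 3)*(m^2 + m) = m*(m - 3)*(m + 1)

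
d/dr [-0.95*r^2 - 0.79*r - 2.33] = -1.9*r - 0.79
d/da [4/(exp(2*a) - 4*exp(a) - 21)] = 8*(2 - exp(a))*exp(a)/(-exp(2*a) + 4*exp(a) + 21)^2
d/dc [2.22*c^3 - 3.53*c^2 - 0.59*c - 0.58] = 6.66*c^2 - 7.06*c - 0.59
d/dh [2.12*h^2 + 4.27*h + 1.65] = 4.24*h + 4.27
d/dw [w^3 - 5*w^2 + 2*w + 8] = 3*w^2 - 10*w + 2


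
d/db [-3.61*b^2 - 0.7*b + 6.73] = -7.22*b - 0.7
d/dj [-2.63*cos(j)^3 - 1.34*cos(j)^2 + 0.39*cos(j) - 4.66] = (7.89*cos(j)^2 + 2.68*cos(j) - 0.39)*sin(j)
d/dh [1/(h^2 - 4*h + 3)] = 2*(2 - h)/(h^2 - 4*h + 3)^2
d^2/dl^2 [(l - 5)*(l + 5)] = 2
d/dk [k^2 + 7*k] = 2*k + 7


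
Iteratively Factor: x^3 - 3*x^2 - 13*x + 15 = (x - 5)*(x^2 + 2*x - 3) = (x - 5)*(x - 1)*(x + 3)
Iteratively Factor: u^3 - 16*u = (u + 4)*(u^2 - 4*u) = u*(u + 4)*(u - 4)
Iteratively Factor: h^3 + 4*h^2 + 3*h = (h + 1)*(h^2 + 3*h) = h*(h + 1)*(h + 3)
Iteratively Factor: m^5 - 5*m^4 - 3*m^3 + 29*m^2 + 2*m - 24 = (m - 1)*(m^4 - 4*m^3 - 7*m^2 + 22*m + 24) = (m - 4)*(m - 1)*(m^3 - 7*m - 6) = (m - 4)*(m - 3)*(m - 1)*(m^2 + 3*m + 2) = (m - 4)*(m - 3)*(m - 1)*(m + 2)*(m + 1)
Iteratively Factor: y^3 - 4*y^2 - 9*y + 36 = (y - 3)*(y^2 - y - 12) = (y - 3)*(y + 3)*(y - 4)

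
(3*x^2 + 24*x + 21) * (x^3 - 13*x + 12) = 3*x^5 + 24*x^4 - 18*x^3 - 276*x^2 + 15*x + 252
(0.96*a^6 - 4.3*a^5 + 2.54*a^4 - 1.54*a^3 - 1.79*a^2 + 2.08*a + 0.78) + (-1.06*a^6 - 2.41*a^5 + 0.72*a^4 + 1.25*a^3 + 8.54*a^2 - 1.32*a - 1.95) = -0.1*a^6 - 6.71*a^5 + 3.26*a^4 - 0.29*a^3 + 6.75*a^2 + 0.76*a - 1.17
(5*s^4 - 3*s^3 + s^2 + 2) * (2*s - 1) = 10*s^5 - 11*s^4 + 5*s^3 - s^2 + 4*s - 2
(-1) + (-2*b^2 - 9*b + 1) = -2*b^2 - 9*b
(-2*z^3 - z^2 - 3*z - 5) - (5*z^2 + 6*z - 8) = -2*z^3 - 6*z^2 - 9*z + 3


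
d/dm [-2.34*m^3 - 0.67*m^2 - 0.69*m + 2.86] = -7.02*m^2 - 1.34*m - 0.69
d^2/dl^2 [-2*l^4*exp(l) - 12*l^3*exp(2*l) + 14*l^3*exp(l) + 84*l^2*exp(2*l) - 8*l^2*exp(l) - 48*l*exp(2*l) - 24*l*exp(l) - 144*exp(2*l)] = 2*(-l^4 - 24*l^3*exp(l) - l^3 + 96*l^2*exp(l) + 26*l^2 + 204*l*exp(l) + 14*l - 300*exp(l) - 32)*exp(l)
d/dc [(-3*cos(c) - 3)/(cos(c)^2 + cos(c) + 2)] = 3*(sin(c)^2 - 2*cos(c))*sin(c)/(cos(c)^2 + cos(c) + 2)^2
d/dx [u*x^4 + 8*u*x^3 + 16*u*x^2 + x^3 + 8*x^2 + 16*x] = 4*u*x^3 + 24*u*x^2 + 32*u*x + 3*x^2 + 16*x + 16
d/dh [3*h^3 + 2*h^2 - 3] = h*(9*h + 4)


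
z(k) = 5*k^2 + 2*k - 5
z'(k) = 10*k + 2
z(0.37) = -3.58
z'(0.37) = 5.70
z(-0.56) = -4.55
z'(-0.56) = -3.60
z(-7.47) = 259.06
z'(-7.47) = -72.70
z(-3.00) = 34.00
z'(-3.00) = -28.00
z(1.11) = 3.38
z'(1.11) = 13.10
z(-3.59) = 52.26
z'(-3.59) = -33.90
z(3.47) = 62.14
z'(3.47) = 36.70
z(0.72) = -0.97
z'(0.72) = 9.20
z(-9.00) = 382.00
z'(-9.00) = -88.00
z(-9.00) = 382.00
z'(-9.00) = -88.00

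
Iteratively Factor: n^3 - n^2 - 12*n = (n + 3)*(n^2 - 4*n) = (n - 4)*(n + 3)*(n)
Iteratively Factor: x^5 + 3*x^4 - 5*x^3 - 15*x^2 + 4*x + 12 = (x - 1)*(x^4 + 4*x^3 - x^2 - 16*x - 12) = (x - 1)*(x + 1)*(x^3 + 3*x^2 - 4*x - 12) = (x - 2)*(x - 1)*(x + 1)*(x^2 + 5*x + 6) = (x - 2)*(x - 1)*(x + 1)*(x + 3)*(x + 2)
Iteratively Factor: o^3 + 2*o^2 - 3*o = (o - 1)*(o^2 + 3*o) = o*(o - 1)*(o + 3)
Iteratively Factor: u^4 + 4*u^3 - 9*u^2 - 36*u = (u + 3)*(u^3 + u^2 - 12*u) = (u + 3)*(u + 4)*(u^2 - 3*u) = u*(u + 3)*(u + 4)*(u - 3)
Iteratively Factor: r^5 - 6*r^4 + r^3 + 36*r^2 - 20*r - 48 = (r - 2)*(r^4 - 4*r^3 - 7*r^2 + 22*r + 24) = (r - 4)*(r - 2)*(r^3 - 7*r - 6) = (r - 4)*(r - 3)*(r - 2)*(r^2 + 3*r + 2) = (r - 4)*(r - 3)*(r - 2)*(r + 1)*(r + 2)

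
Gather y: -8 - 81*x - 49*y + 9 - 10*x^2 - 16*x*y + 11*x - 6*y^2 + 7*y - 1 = -10*x^2 - 70*x - 6*y^2 + y*(-16*x - 42)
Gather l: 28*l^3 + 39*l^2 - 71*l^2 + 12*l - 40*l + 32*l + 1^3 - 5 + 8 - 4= 28*l^3 - 32*l^2 + 4*l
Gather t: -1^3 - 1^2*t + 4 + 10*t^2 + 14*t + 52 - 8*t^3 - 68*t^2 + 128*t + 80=-8*t^3 - 58*t^2 + 141*t + 135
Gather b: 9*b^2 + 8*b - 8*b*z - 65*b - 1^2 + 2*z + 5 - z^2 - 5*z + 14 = 9*b^2 + b*(-8*z - 57) - z^2 - 3*z + 18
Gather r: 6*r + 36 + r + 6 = 7*r + 42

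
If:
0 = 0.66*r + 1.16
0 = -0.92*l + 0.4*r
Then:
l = -0.76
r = -1.76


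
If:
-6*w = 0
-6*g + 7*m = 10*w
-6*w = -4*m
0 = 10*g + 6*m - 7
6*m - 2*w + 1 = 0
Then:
No Solution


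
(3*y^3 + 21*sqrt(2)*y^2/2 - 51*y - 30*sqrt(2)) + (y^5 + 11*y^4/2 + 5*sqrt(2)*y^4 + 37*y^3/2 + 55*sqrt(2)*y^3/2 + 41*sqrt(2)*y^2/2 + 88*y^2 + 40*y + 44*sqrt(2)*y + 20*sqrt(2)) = y^5 + 11*y^4/2 + 5*sqrt(2)*y^4 + 43*y^3/2 + 55*sqrt(2)*y^3/2 + 31*sqrt(2)*y^2 + 88*y^2 - 11*y + 44*sqrt(2)*y - 10*sqrt(2)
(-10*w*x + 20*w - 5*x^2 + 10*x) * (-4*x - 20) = 40*w*x^2 + 120*w*x - 400*w + 20*x^3 + 60*x^2 - 200*x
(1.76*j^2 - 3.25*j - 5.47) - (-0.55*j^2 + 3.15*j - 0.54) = 2.31*j^2 - 6.4*j - 4.93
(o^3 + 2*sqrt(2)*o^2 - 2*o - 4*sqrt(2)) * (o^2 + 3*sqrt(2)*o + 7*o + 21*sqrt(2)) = o^5 + 7*o^4 + 5*sqrt(2)*o^4 + 10*o^3 + 35*sqrt(2)*o^3 - 10*sqrt(2)*o^2 + 70*o^2 - 70*sqrt(2)*o - 24*o - 168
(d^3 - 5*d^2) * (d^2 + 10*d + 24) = d^5 + 5*d^4 - 26*d^3 - 120*d^2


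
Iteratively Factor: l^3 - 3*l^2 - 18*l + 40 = (l - 2)*(l^2 - l - 20) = (l - 5)*(l - 2)*(l + 4)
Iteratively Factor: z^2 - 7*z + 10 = (z - 2)*(z - 5)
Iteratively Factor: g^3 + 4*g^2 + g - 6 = (g + 3)*(g^2 + g - 2) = (g + 2)*(g + 3)*(g - 1)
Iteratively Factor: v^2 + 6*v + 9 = (v + 3)*(v + 3)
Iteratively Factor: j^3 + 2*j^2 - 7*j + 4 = (j - 1)*(j^2 + 3*j - 4) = (j - 1)*(j + 4)*(j - 1)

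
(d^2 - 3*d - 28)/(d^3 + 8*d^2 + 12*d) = (d^2 - 3*d - 28)/(d*(d^2 + 8*d + 12))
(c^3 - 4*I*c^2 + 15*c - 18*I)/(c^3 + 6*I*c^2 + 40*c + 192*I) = (c^2 + 2*I*c + 3)/(c^2 + 12*I*c - 32)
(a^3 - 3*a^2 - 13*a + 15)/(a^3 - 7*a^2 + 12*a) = (a^3 - 3*a^2 - 13*a + 15)/(a*(a^2 - 7*a + 12))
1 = 1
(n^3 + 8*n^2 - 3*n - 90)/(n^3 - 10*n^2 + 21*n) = (n^2 + 11*n + 30)/(n*(n - 7))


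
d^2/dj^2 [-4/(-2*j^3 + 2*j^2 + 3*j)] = 8*(2*j*(1 - 3*j)*(-2*j^2 + 2*j + 3) - (-6*j^2 + 4*j + 3)^2)/(j^3*(-2*j^2 + 2*j + 3)^3)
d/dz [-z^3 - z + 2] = -3*z^2 - 1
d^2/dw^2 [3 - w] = 0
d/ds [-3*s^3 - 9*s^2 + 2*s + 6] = -9*s^2 - 18*s + 2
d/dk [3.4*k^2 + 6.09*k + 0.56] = 6.8*k + 6.09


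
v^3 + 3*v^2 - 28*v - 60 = (v - 5)*(v + 2)*(v + 6)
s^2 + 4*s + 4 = (s + 2)^2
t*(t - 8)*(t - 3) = t^3 - 11*t^2 + 24*t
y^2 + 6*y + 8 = (y + 2)*(y + 4)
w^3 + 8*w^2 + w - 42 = (w - 2)*(w + 3)*(w + 7)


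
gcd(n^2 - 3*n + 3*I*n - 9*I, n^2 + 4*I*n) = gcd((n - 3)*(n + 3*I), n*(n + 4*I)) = 1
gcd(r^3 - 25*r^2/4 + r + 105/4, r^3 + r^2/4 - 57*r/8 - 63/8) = r^2 - 5*r/4 - 21/4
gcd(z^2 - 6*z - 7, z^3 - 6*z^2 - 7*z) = z^2 - 6*z - 7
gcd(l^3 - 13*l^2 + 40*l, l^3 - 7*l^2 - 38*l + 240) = l^2 - 13*l + 40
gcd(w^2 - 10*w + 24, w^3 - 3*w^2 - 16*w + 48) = w - 4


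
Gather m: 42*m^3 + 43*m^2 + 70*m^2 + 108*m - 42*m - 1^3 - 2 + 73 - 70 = 42*m^3 + 113*m^2 + 66*m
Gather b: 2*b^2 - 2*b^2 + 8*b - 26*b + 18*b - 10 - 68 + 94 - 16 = 0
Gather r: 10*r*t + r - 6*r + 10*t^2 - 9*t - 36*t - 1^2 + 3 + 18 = r*(10*t - 5) + 10*t^2 - 45*t + 20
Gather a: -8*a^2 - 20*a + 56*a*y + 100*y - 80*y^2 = -8*a^2 + a*(56*y - 20) - 80*y^2 + 100*y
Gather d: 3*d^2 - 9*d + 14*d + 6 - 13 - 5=3*d^2 + 5*d - 12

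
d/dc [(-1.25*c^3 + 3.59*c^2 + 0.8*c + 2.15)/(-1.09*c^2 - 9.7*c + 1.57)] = (1.3625*c^4 + 24.25*c^3 - 39.8385*c^2 + 15.9596*c + 22.111)/(1.1881*c^4 + 21.146*c^3 + 90.6674*c^2 - 30.458*c + 2.4649)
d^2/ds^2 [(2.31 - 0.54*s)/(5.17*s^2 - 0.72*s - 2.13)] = ((0.54*s - 2.31)*(10.34*s - 0.72)*(20.68*s - 1.44) + (16.7508*s - 24.663)*(-5.17*s^2 + 0.72*s + 2.13))/(-5.17*s^2 + 0.72*s + 2.13)^3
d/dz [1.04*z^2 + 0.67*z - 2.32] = 2.08*z + 0.67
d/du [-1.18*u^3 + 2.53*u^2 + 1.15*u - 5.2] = -3.54*u^2 + 5.06*u + 1.15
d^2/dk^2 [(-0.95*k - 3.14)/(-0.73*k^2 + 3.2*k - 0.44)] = ((1.4956 - 4.161*k)*(0.73*k^2 - 3.2*k + 0.44) + (0.95*k + 3.14)*(1.46*k - 3.2)*(2.92*k - 6.4))/(0.73*k^2 - 3.2*k + 0.44)^3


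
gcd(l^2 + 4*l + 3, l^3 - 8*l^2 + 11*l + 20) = l + 1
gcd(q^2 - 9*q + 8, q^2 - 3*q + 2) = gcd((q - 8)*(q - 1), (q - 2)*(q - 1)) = q - 1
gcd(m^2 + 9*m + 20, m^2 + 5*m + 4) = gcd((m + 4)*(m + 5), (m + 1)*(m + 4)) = m + 4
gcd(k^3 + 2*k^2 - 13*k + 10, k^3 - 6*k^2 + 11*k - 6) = k^2 - 3*k + 2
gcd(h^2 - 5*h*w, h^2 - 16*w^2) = 1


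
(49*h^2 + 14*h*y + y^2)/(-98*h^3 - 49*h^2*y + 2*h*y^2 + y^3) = (7*h + y)/(-14*h^2 - 5*h*y + y^2)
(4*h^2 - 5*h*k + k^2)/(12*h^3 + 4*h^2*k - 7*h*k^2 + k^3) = (4*h^2 - 5*h*k + k^2)/(12*h^3 + 4*h^2*k - 7*h*k^2 + k^3)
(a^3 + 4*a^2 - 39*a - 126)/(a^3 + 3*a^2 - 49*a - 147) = (a - 6)/(a - 7)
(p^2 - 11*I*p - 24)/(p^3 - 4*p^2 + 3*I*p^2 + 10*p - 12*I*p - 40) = (p^2 - 11*I*p - 24)/(p^3 + p^2*(-4 + 3*I) + p*(10 - 12*I) - 40)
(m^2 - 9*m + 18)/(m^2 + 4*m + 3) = (m^2 - 9*m + 18)/(m^2 + 4*m + 3)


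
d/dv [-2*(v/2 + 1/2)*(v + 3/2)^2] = (-6*v - 7)*(2*v + 3)/4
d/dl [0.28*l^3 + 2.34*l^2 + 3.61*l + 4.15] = 0.84*l^2 + 4.68*l + 3.61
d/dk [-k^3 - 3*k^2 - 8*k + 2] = -3*k^2 - 6*k - 8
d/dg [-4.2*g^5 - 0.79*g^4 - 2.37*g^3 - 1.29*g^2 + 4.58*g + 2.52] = -21.0*g^4 - 3.16*g^3 - 7.11*g^2 - 2.58*g + 4.58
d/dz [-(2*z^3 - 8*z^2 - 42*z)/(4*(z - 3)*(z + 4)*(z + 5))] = (-5*z^4 - 14*z^3 + 13*z^2 - 240*z - 630)/(z^6 + 12*z^5 + 22*z^4 - 204*z^3 - 671*z^2 + 840*z + 3600)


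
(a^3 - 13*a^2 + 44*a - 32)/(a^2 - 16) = (a^2 - 9*a + 8)/(a + 4)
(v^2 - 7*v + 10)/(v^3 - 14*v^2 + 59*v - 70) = 1/(v - 7)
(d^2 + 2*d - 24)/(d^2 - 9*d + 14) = (d^2 + 2*d - 24)/(d^2 - 9*d + 14)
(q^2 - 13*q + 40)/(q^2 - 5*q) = (q - 8)/q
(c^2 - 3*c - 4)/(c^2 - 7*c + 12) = (c + 1)/(c - 3)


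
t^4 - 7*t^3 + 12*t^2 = t^2*(t - 4)*(t - 3)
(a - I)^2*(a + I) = a^3 - I*a^2 + a - I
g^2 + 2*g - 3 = (g - 1)*(g + 3)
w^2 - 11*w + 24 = (w - 8)*(w - 3)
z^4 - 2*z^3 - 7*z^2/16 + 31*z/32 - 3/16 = (z - 2)*(z - 1/2)*(z - 1/4)*(z + 3/4)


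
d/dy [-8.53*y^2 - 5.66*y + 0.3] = -17.06*y - 5.66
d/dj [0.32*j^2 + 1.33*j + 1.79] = 0.64*j + 1.33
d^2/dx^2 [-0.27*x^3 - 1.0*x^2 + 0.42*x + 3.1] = -1.62*x - 2.0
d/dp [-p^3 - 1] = -3*p^2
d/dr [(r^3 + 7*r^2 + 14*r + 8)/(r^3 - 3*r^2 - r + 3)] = 10*(-r^2 - r + 5)/(r^4 - 8*r^3 + 22*r^2 - 24*r + 9)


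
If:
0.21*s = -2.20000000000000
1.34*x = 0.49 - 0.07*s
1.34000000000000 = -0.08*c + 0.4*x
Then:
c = -12.19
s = -10.48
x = 0.91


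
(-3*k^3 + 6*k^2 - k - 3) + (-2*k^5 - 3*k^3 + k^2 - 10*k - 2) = -2*k^5 - 6*k^3 + 7*k^2 - 11*k - 5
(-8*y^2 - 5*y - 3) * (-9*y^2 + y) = 72*y^4 + 37*y^3 + 22*y^2 - 3*y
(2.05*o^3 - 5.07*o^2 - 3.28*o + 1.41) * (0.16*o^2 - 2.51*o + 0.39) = 0.328*o^5 - 5.9567*o^4 + 13.0004*o^3 + 6.4811*o^2 - 4.8183*o + 0.5499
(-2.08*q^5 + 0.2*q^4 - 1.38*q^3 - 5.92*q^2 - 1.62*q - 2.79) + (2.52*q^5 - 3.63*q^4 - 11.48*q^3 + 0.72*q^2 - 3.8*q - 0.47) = 0.44*q^5 - 3.43*q^4 - 12.86*q^3 - 5.2*q^2 - 5.42*q - 3.26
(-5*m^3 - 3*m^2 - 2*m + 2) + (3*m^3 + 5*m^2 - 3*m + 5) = -2*m^3 + 2*m^2 - 5*m + 7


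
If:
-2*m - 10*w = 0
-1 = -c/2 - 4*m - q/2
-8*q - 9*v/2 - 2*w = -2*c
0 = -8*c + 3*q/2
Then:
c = 120*w/19 + 6/19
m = -5*w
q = 640*w/19 + 32/19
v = -9836*w/171 - 488/171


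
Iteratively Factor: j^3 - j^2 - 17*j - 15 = (j + 3)*(j^2 - 4*j - 5) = (j - 5)*(j + 3)*(j + 1)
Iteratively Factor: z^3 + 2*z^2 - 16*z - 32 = (z + 4)*(z^2 - 2*z - 8) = (z - 4)*(z + 4)*(z + 2)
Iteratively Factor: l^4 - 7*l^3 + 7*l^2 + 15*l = (l + 1)*(l^3 - 8*l^2 + 15*l) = (l - 3)*(l + 1)*(l^2 - 5*l) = l*(l - 3)*(l + 1)*(l - 5)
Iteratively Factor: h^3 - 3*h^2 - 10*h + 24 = (h - 2)*(h^2 - h - 12) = (h - 2)*(h + 3)*(h - 4)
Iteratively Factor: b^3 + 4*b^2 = (b)*(b^2 + 4*b) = b*(b + 4)*(b)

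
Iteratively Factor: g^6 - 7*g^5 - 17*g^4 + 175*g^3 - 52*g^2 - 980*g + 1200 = (g - 2)*(g^5 - 5*g^4 - 27*g^3 + 121*g^2 + 190*g - 600) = (g - 5)*(g - 2)*(g^4 - 27*g^2 - 14*g + 120) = (g - 5)*(g - 2)^2*(g^3 + 2*g^2 - 23*g - 60) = (g - 5)*(g - 2)^2*(g + 3)*(g^2 - g - 20) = (g - 5)^2*(g - 2)^2*(g + 3)*(g + 4)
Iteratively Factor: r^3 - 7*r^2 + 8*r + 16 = (r - 4)*(r^2 - 3*r - 4) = (r - 4)*(r + 1)*(r - 4)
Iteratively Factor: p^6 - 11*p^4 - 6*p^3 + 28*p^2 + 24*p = (p + 2)*(p^5 - 2*p^4 - 7*p^3 + 8*p^2 + 12*p) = (p - 2)*(p + 2)*(p^4 - 7*p^2 - 6*p) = (p - 2)*(p + 1)*(p + 2)*(p^3 - p^2 - 6*p) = (p - 3)*(p - 2)*(p + 1)*(p + 2)*(p^2 + 2*p) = (p - 3)*(p - 2)*(p + 1)*(p + 2)^2*(p)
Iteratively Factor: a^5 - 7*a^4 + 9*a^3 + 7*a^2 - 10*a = (a - 1)*(a^4 - 6*a^3 + 3*a^2 + 10*a) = (a - 1)*(a + 1)*(a^3 - 7*a^2 + 10*a) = (a - 5)*(a - 1)*(a + 1)*(a^2 - 2*a) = a*(a - 5)*(a - 1)*(a + 1)*(a - 2)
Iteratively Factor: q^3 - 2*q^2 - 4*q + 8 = (q - 2)*(q^2 - 4) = (q - 2)^2*(q + 2)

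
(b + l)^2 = b^2 + 2*b*l + l^2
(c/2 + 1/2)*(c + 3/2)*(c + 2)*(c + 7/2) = c^4/2 + 4*c^3 + 89*c^2/8 + 103*c/8 + 21/4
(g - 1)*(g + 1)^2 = g^3 + g^2 - g - 1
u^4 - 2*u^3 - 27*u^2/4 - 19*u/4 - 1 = (u - 4)*(u + 1/2)^2*(u + 1)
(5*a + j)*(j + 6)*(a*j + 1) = 5*a^2*j^2 + 30*a^2*j + a*j^3 + 6*a*j^2 + 5*a*j + 30*a + j^2 + 6*j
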